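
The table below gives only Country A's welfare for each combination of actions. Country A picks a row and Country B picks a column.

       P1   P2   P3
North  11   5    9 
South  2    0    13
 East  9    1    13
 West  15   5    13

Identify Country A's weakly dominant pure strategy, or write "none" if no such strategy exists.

West vs North: P1: 15>11, P2: 5=5, P3: 13>9.
West vs South: P1: 15>2, P2: 5>0, P3: 13=13.
West vs East: P1: 15>9, P2: 5>1, P3: 13=13.
West is at least as good as every other strategy against every opponent action, so it is weakly dominant.

West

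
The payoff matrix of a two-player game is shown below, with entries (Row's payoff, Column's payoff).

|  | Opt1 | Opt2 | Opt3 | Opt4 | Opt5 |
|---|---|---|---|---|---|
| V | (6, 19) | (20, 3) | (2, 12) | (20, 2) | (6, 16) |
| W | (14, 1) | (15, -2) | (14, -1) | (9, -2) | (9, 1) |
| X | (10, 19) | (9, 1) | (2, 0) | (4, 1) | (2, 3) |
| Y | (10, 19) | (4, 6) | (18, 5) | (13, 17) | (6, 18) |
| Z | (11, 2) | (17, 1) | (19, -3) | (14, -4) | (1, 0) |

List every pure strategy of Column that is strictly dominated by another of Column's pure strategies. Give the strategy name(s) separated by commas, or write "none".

Opt1: no other strategy beats it everywhere (Opt2 at V (19>3); Opt3 at V (19>12); Opt4 at V (19>2); Opt5 at V (19>16)).
Opt1 strictly dominates Opt2 — V: 19>3, W: 1>-2, X: 19>1, Y: 19>6, Z: 2>1.
Opt3 is strictly dominated by Opt1 (V: 19>12, W: 1>-1, X: 19>0, Y: 19>5, Z: 2>-3).
Opt4 is strictly dominated by Opt1 (V: 19>2, W: 1>-2, X: 19>1, Y: 19>17, Z: 2>-4).
Opt5: no other strategy beats it everywhere (Opt1 at W (1=1); Opt2 at V (16>3); Opt3 at V (16>12); Opt4 at V (16>2)).

Opt2, Opt3, Opt4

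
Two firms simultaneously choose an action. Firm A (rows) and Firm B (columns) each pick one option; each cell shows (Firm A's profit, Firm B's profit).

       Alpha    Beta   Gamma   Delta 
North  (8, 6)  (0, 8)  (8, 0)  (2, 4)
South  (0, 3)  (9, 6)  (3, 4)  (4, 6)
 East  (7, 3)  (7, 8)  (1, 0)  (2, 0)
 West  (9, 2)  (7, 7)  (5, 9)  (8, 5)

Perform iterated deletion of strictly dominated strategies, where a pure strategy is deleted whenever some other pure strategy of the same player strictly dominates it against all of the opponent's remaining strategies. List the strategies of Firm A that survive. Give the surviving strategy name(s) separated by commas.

For Firm B, Beta strictly dominates Alpha on the remaining rows (North: 8>6, South: 6>3, East: 8>3, West: 7>2); eliminate Alpha.
Row East is eliminated: South beats it against every remaining column (Beta: 9>7, Gamma: 3>1, Delta: 4>2).
Among the remaining strategies, none is strictly dominated by another pure strategy of the same player, so the elimination stops.
Surviving strategies — Firm A: {North, South, West}; Firm B: {Beta, Gamma, Delta}.

North, South, West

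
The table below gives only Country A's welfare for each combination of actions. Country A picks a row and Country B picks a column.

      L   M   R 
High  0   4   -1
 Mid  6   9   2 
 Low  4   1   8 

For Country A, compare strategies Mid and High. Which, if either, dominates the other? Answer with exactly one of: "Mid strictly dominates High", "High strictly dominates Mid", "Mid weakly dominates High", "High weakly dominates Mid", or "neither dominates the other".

Compare Mid to High across each choice by Country B: L: 6>0, M: 9>4, R: 2>-1.
Every comparison favours Mid, so Mid strictly dominates High.

Mid strictly dominates High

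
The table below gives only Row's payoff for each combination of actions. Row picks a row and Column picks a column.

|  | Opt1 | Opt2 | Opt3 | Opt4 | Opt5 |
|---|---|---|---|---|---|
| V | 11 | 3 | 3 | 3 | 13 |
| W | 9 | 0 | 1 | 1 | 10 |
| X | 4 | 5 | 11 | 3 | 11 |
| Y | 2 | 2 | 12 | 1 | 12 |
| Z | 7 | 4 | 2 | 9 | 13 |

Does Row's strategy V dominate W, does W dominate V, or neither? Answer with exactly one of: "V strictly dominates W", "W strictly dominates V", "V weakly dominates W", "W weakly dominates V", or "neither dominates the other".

V's payoffs vs W's, by Column's action — Opt1: 11>9, Opt2: 3>0, Opt3: 3>1, Opt4: 3>1, Opt5: 13>10.
V gives a strictly higher payoff against each opponent action, so V strictly dominates W.

V strictly dominates W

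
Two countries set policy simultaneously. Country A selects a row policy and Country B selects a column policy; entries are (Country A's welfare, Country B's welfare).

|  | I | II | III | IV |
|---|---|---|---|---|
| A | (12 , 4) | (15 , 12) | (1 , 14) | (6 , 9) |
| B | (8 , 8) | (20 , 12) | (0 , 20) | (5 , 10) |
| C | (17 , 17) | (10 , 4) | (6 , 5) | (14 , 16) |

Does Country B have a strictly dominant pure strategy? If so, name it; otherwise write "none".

none

I fails to dominate II at A (4<12).
II fails to dominate I at C (4<17).
III fails to dominate I at C (5<17).
IV fails to dominate I at C (16<17).
No single strategy dominates all the others.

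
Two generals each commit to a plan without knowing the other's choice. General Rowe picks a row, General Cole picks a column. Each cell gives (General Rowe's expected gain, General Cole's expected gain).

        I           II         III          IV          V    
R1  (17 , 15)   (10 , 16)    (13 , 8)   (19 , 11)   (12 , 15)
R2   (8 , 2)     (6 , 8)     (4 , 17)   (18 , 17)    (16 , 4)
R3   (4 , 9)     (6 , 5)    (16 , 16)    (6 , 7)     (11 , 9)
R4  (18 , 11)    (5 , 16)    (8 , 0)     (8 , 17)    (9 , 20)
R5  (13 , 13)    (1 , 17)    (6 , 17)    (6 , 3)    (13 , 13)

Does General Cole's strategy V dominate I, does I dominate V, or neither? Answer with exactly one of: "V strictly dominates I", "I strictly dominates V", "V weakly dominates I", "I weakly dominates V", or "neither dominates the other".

Compare V to I across each choice by General Rowe: R1: 15=15, R2: 4>2, R3: 9=9, R4: 20>11, R5: 13=13.
V is at least as good everywhere and strictly better somewhere (tied only at R1, R3, R5), so V weakly but not strictly dominates I.

V weakly dominates I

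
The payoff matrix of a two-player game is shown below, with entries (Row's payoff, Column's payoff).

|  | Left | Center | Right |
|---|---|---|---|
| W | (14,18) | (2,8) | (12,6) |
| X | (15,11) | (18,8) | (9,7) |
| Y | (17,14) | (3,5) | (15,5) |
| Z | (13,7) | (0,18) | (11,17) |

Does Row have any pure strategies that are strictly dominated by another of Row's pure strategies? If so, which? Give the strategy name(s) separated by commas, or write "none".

Y strictly dominates W — Left: 17>14, Center: 3>2, Right: 15>12.
Nothing dominates X: W at Left (15>14); Y at Center (18>3); Z at Left (15>13).
Nothing dominates Y: W at Left (17>14); X at Left (17>15); Z at Left (17>13).
Z is strictly dominated by W (Left: 14>13, Center: 2>0, Right: 12>11).

W, Z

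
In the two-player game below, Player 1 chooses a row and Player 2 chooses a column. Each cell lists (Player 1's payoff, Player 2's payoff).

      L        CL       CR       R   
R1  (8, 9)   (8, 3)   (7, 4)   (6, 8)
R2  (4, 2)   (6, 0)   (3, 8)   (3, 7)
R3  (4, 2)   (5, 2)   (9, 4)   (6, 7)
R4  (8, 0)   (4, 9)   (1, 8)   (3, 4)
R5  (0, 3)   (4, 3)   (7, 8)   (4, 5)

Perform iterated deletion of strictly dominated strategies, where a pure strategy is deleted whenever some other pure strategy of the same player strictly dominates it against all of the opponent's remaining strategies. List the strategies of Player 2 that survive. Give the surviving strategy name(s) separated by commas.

Player 1's strategy R2 is strictly dominated by R1 (L: 8>4, CL: 8>6, CR: 7>3, R: 6>3) and is removed.
Row R5 is eliminated: R3 beats it against every remaining column (L: 4>0, CL: 5>4, CR: 9>7, R: 6>4).
Among the remaining strategies, none is strictly dominated by another pure strategy of the same player, so the elimination stops.
Surviving strategies — Player 1: {R1, R3, R4}; Player 2: {L, CL, CR, R}.

L, CL, CR, R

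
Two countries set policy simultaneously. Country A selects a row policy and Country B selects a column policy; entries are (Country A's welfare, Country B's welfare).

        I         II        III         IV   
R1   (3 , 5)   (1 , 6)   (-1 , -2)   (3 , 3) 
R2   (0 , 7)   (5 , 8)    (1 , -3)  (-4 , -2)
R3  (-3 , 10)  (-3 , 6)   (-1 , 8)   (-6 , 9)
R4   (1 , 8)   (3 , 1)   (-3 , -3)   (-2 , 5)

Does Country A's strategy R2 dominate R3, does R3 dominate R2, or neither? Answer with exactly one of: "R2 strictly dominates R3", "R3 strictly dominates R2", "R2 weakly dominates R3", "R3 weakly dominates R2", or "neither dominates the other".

R2 strictly dominates R3

Compare R2 to R3 across each choice by Country B: I: 0>-3, II: 5>-3, III: 1>-1, IV: -4>-6.
R2 gives a strictly higher payoff against each choice by Country B, so R2 strictly dominates R3.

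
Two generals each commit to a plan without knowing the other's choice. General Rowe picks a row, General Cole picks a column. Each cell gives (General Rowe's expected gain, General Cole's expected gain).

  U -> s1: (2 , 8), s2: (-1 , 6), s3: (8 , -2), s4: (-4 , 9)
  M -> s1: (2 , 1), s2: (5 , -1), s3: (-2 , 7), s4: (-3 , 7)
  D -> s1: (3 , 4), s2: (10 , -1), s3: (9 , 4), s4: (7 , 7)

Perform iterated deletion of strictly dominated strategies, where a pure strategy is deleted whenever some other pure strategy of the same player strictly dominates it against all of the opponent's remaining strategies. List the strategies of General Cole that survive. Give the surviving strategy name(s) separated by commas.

For General Rowe, D strictly dominates U on the remaining columns (s1: 3>2, s2: 10>-1, s3: 9>8, s4: 7>-4); eliminate U.
Row M is eliminated: D beats it against every remaining column (s1: 3>2, s2: 10>5, s3: 9>-2, s4: 7>-3).
General Cole's strategy s1 is strictly dominated by s4 (D: 7>4) and is removed.
Column s2 is eliminated: s3 beats it against every remaining row (D: 4>-1).
For General Cole, s4 strictly dominates s3 on the remaining rows (D: 7>4); eliminate s3.
Among the remaining strategies, none is strictly dominated by another pure strategy of the same player, so the elimination stops.
Surviving strategies — General Rowe: {D}; General Cole: {s4}.

s4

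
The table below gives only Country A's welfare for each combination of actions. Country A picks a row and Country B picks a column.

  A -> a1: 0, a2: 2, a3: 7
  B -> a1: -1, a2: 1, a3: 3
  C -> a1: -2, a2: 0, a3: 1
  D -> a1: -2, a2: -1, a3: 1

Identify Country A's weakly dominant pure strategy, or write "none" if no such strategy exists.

A vs B: a1: 0>-1, a2: 2>1, a3: 7>3.
A vs C: a1: 0>-2, a2: 2>0, a3: 7>1.
A vs D: a1: 0>-2, a2: 2>-1, a3: 7>1.
A is at least as good as every other strategy against every opponent action, so it is weakly dominant.

A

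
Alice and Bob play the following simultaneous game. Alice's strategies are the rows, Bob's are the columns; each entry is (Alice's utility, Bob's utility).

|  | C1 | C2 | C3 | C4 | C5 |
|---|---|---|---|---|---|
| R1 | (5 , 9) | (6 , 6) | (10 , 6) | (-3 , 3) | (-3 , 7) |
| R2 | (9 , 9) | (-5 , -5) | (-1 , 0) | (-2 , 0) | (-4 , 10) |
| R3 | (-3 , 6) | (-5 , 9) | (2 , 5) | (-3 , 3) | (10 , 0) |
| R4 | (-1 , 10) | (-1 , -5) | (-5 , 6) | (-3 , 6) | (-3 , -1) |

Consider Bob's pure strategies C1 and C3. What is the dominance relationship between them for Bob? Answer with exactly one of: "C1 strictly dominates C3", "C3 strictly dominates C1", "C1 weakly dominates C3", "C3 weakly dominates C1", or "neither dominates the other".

C1 strictly dominates C3

Compare C1 to C3 across every action of Alice: R1: 9>6, R2: 9>0, R3: 6>5, R4: 10>6.
Every comparison favours C1, so C1 strictly dominates C3.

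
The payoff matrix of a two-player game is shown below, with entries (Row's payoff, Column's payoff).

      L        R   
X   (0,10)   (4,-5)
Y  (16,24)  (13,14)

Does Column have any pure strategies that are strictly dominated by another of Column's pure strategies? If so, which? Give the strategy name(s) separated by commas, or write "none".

Nothing dominates L: R at X (10>-5).
R is strictly dominated by L (X: 10>-5, Y: 24>14).

R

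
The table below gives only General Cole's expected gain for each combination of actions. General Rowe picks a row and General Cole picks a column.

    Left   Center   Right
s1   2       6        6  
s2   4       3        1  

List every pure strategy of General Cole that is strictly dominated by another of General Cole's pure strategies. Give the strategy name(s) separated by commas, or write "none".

Nothing dominates Left: Center at s2 (4>3); Right at s2 (4>1).
Nothing dominates Center: Left at s1 (6>2); Right at s1 (6=6).
Right: no other strategy beats it everywhere (Left at s1 (6>2); Center at s1 (6=6)).

none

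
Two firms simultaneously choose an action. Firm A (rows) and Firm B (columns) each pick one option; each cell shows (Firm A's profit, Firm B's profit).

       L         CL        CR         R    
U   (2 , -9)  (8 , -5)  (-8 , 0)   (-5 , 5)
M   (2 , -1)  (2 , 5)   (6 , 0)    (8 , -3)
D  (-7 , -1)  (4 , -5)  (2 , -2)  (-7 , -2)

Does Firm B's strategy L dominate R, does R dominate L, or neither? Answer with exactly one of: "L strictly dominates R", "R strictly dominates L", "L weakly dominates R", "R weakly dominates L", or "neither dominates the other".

Compare L to R across each opponent action: U: -9<5, M: -1>-3, D: -1>-2.
L does better at M, D but worse at U; neither strategy dominates the other.

neither dominates the other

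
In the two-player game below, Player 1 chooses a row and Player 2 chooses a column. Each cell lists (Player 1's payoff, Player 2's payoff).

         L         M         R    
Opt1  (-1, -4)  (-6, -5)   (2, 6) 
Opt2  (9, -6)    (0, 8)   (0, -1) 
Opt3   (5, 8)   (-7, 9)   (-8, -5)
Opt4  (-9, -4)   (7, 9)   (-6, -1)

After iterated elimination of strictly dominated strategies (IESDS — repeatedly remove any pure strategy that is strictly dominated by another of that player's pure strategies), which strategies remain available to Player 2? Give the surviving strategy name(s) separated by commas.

M, R

Player 1's strategy Opt3 is strictly dominated by Opt2 (L: 9>5, M: 0>-7, R: 0>-8) and is removed.
Player 2's strategy L is strictly dominated by R (Opt1: 6>-4, Opt2: -1>-6, Opt4: -1>-4) and is removed.
Among the remaining strategies, none is strictly dominated by another pure strategy of the same player, so the elimination stops.
Surviving strategies — Player 1: {Opt1, Opt2, Opt4}; Player 2: {M, R}.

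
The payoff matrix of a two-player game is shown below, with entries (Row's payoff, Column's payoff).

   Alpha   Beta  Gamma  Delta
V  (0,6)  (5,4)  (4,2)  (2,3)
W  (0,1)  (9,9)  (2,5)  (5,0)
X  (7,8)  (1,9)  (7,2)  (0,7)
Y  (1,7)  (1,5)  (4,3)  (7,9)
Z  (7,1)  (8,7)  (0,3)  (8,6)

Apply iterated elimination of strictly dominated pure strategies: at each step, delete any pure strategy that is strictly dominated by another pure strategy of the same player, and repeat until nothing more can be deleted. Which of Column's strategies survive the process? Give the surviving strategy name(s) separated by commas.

Beta

For Column, Beta strictly dominates Gamma on the remaining rows (V: 4>2, W: 9>5, X: 9>2, Y: 5>3, Z: 7>3); eliminate Gamma.
Row's strategy V is strictly dominated by Z (Alpha: 7>0, Beta: 8>5, Delta: 8>2) and is removed.
Row's strategy Y is strictly dominated by Z (Alpha: 7>1, Beta: 8>1, Delta: 8>7) and is removed.
Column's strategy Alpha is strictly dominated by Beta (W: 9>1, X: 9>8, Z: 7>1) and is removed.
Row's strategy X is strictly dominated by W (Beta: 9>1, Delta: 5>0) and is removed.
Column's strategy Delta is strictly dominated by Beta (W: 9>0, Z: 7>6) and is removed.
Row's strategy Z is strictly dominated by W (Beta: 9>8) and is removed.
Among the remaining strategies, none is strictly dominated by another pure strategy of the same player, so the elimination stops.
Surviving strategies — Row: {W}; Column: {Beta}.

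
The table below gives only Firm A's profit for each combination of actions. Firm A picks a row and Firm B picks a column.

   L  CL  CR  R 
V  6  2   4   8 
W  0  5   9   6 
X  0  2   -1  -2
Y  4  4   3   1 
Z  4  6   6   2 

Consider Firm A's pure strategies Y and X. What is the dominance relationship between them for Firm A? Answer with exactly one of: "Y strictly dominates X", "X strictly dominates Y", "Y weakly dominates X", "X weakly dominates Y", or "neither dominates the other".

Y's payoffs vs X's, by Firm B's action — L: 4>0, CL: 4>2, CR: 3>-1, R: 1>-2.
Every comparison favours Y, so Y strictly dominates X.

Y strictly dominates X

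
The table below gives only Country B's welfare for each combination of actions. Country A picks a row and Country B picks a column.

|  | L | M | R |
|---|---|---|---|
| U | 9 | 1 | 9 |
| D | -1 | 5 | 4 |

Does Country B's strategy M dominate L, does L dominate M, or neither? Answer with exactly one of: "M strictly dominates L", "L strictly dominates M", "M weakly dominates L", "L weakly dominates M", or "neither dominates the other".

neither dominates the other

M's payoffs vs L's, by Country A's action — U: 1<9, D: 5>-1.
M does better at D but worse at U; neither strategy dominates the other.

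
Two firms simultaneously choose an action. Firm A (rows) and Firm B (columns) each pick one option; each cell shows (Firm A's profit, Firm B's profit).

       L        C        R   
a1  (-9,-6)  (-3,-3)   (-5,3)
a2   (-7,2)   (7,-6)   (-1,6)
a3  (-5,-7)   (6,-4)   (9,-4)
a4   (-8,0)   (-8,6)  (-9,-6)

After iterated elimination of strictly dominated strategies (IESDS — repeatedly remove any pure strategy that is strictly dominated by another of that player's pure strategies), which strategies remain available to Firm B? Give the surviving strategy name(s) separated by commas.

C, R

Firm A's strategy a1 is strictly dominated by a2 (L: -7>-9, C: 7>-3, R: -1>-5) and is removed.
Firm A's strategy a4 is strictly dominated by a2 (L: -7>-8, C: 7>-8, R: -1>-9) and is removed.
For Firm B, R strictly dominates L on the remaining rows (a2: 6>2, a3: -4>-7); eliminate L.
Among the remaining strategies, none is strictly dominated by another pure strategy of the same player, so the elimination stops.
Surviving strategies — Firm A: {a2, a3}; Firm B: {C, R}.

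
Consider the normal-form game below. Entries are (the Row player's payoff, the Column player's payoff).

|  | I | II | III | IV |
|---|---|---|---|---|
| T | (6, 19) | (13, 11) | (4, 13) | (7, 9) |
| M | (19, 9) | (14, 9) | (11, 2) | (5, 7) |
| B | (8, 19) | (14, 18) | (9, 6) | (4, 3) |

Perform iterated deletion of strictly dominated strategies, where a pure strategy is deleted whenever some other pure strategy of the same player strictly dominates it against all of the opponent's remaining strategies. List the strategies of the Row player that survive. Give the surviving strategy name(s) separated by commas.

M, B

The Column player's strategy III is strictly dominated by I (T: 19>13, M: 9>2, B: 19>6) and is removed.
Column IV is eliminated: I beats it against every remaining row (T: 19>9, M: 9>7, B: 19>3).
Row T is eliminated: M beats it against every remaining column (I: 19>6, II: 14>13).
Among the remaining strategies, none is strictly dominated by another pure strategy of the same player, so the elimination stops.
Surviving strategies — the Row player: {M, B}; the Column player: {I, II}.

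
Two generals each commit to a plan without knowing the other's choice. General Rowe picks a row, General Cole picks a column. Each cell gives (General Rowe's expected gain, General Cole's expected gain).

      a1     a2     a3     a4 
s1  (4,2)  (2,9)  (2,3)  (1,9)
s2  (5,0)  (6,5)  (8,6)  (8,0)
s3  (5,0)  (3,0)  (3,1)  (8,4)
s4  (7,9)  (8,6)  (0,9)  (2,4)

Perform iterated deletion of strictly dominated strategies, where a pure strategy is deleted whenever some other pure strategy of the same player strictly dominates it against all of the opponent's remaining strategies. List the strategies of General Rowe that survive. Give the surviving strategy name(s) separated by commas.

Row s1 is eliminated: s2 beats it against every remaining column (a1: 5>4, a2: 6>2, a3: 8>2, a4: 8>1).
For General Cole, a3 strictly dominates a2 on the remaining rows (s2: 6>5, s3: 1>0, s4: 9>6); eliminate a2.
Among the remaining strategies, none is strictly dominated by another pure strategy of the same player, so the elimination stops.
Surviving strategies — General Rowe: {s2, s3, s4}; General Cole: {a1, a3, a4}.

s2, s3, s4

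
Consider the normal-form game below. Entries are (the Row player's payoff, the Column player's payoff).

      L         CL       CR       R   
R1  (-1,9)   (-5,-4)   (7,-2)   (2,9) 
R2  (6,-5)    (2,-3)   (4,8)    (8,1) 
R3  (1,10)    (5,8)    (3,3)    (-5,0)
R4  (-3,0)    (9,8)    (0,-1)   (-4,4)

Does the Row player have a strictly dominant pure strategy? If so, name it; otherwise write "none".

none

R1 fails to dominate R2 at L (-1<6).
R2 fails to dominate R1 at CR (4<7).
R3 fails to dominate R1 at CR (3<7).
R4 fails to dominate R1 at L (-3<-1).
No single strategy dominates all the others.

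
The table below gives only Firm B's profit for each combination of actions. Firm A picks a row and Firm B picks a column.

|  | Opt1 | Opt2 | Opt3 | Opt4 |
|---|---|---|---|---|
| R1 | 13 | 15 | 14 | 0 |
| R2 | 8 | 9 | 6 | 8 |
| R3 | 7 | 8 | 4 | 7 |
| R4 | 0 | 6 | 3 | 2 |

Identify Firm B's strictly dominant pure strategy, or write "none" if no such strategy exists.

Opt2

Opt2 vs Opt1: R1: 15>13, R2: 9>8, R3: 8>7, R4: 6>0.
Opt2 vs Opt3: R1: 15>14, R2: 9>6, R3: 8>4, R4: 6>3.
Opt2 vs Opt4: R1: 15>0, R2: 9>8, R3: 8>7, R4: 6>2.
Opt2 strictly beats every other strategy against every opponent action, so it is strictly dominant.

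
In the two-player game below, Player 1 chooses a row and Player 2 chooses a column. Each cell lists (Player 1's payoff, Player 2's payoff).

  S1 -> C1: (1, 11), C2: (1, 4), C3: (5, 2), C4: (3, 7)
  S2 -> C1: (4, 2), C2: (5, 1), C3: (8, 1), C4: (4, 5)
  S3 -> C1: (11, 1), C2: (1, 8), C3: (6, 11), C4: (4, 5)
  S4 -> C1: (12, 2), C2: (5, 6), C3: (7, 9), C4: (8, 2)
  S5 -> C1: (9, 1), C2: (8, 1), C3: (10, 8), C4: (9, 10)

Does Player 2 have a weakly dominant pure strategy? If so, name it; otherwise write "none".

none

C1 fails to dominate C2 at S3 (1<8).
C2 fails to dominate C1 at S1 (4<11).
C3 fails to dominate C1 at S1 (2<11).
C4 fails to dominate C1 at S1 (7<11).
No single strategy dominates all the others.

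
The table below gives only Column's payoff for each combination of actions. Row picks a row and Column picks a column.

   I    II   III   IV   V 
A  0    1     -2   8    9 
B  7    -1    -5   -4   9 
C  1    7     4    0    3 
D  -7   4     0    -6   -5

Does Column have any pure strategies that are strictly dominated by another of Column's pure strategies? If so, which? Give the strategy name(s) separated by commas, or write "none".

V strictly dominates I — A: 9>0, B: 9>7, C: 3>1, D: -5>-7.
II is not dominated — it holds its own against I at A (1>0); III at A (1>-2); IV at B (-1>-4); V at C (7>3).
III: dominated, since II does at least as well everywhere (A: 1>-2, B: -1>-5, C: 7>4, D: 4>0).
V strictly dominates IV — A: 9>8, B: 9>-4, C: 3>0, D: -5>-6.
V is not dominated — it holds its own against I at A (9>0); II at A (9>1); III at A (9>-2); IV at A (9>8).

I, III, IV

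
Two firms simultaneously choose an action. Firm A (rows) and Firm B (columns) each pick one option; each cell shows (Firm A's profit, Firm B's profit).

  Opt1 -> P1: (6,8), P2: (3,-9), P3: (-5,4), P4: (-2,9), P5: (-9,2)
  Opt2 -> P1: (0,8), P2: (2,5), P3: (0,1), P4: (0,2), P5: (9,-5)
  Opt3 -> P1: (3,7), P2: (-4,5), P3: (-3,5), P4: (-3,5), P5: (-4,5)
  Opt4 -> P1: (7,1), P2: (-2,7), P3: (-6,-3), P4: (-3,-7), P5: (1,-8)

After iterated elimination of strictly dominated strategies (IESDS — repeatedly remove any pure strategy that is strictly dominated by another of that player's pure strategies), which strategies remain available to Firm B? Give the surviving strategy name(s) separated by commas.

Firm B's strategy P3 is strictly dominated by P1 (Opt1: 8>4, Opt2: 8>1, Opt3: 7>5, Opt4: 1>-3) and is removed.
Column P5 is eliminated: P1 beats it against every remaining row (Opt1: 8>2, Opt2: 8>-5, Opt3: 7>5, Opt4: 1>-8).
Row Opt3 is eliminated: Opt1 beats it against every remaining column (P1: 6>3, P2: 3>-4, P4: -2>-3).
Among the remaining strategies, none is strictly dominated by another pure strategy of the same player, so the elimination stops.
Surviving strategies — Firm A: {Opt1, Opt2, Opt4}; Firm B: {P1, P2, P4}.

P1, P2, P4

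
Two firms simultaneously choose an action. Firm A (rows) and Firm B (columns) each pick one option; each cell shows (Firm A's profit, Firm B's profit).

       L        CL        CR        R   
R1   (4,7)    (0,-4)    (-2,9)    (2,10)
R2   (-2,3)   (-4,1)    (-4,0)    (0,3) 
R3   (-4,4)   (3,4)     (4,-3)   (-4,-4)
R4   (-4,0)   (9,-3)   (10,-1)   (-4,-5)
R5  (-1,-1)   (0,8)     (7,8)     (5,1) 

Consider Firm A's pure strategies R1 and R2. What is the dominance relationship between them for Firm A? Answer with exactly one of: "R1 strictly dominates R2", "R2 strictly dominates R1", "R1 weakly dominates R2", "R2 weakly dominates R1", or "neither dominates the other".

Compare R1 to R2 across each opponent action: L: 4>-2, CL: 0>-4, CR: -2>-4, R: 2>0.
R1 gives a strictly higher payoff against each opponent action, so R1 strictly dominates R2.

R1 strictly dominates R2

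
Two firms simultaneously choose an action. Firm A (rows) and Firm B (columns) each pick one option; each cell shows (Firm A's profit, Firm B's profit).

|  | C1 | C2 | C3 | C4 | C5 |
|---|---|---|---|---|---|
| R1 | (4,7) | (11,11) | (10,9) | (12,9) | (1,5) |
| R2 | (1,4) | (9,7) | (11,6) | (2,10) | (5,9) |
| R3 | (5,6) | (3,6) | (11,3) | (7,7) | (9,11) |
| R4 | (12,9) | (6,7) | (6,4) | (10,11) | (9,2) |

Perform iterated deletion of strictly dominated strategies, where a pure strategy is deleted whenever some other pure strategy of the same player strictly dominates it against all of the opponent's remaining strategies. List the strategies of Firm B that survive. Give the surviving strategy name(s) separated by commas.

C2, C4, C5

Column C1 is eliminated: C4 beats it against every remaining row (R1: 9>7, R2: 10>4, R3: 7>6, R4: 11>9).
For Firm B, C2 strictly dominates C3 on the remaining rows (R1: 11>9, R2: 7>6, R3: 6>3, R4: 7>4); eliminate C3.
Among the remaining strategies, none is strictly dominated by another pure strategy of the same player, so the elimination stops.
Surviving strategies — Firm A: {R1, R2, R3, R4}; Firm B: {C2, C4, C5}.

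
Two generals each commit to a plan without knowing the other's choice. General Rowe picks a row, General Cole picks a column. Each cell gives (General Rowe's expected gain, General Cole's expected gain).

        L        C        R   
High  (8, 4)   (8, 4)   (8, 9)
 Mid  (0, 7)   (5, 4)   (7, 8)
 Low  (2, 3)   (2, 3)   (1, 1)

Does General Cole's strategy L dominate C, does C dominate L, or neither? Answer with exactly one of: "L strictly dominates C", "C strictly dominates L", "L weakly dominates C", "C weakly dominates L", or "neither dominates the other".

L weakly dominates C

L's payoffs vs C's, by General Rowe's action — High: 4=4, Mid: 7>4, Low: 3=3.
L is at least as good everywhere and strictly better somewhere (tied only at High, Low), so L weakly but not strictly dominates C.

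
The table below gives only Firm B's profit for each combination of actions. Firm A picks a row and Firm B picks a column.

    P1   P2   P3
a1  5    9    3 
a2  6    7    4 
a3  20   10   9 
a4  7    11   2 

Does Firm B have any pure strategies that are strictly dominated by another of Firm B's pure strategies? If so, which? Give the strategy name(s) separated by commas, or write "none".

P1: no other strategy beats it everywhere (P2 at a3 (20>10); P3 at a1 (5>3)).
Nothing dominates P2: P1 at a1 (9>5); P3 at a1 (9>3).
P3: dominated, since P1 does at least as well everywhere (a1: 5>3, a2: 6>4, a3: 20>9, a4: 7>2).

P3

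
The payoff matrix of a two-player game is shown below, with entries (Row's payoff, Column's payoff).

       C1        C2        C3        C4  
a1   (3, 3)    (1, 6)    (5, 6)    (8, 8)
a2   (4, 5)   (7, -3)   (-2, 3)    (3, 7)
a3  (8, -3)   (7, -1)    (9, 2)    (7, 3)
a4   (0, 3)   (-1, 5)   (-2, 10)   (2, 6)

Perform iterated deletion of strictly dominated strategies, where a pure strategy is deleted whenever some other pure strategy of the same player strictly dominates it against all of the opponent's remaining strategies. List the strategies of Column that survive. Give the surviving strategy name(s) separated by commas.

Row's strategy a4 is strictly dominated by a1 (C1: 3>0, C2: 1>-1, C3: 5>-2, C4: 8>2) and is removed.
Column C1 is eliminated: C4 beats it against every remaining row (a1: 8>3, a2: 7>5, a3: 3>-3).
For Column, C4 strictly dominates C2 on the remaining rows (a1: 8>6, a2: 7>-3, a3: 3>-1); eliminate C2.
For Row, a1 strictly dominates a2 on the remaining columns (C3: 5>-2, C4: 8>3); eliminate a2.
Column's strategy C3 is strictly dominated by C4 (a1: 8>6, a3: 3>2) and is removed.
Row a3 is eliminated: a1 beats it against every remaining column (C4: 8>7).
Among the remaining strategies, none is strictly dominated by another pure strategy of the same player, so the elimination stops.
Surviving strategies — Row: {a1}; Column: {C4}.

C4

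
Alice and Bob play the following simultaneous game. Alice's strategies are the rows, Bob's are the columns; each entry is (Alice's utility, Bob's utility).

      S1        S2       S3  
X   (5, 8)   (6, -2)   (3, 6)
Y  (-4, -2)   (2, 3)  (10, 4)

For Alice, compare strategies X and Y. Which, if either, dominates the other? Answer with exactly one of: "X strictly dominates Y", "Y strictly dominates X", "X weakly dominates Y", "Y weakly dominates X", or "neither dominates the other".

neither dominates the other

Compare X to Y across each choice by Bob: S1: 5>-4, S2: 6>2, S3: 3<10.
X does better at S1, S2 but worse at S3; neither strategy dominates the other.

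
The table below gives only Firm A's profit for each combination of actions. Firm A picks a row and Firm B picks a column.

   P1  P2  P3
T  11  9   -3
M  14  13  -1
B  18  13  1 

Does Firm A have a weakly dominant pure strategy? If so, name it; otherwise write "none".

B vs T: P1: 18>11, P2: 13>9, P3: 1>-3.
B vs M: P1: 18>14, P2: 13=13, P3: 1>-1.
B is at least as good as every other strategy against every opponent action, so it is weakly dominant.

B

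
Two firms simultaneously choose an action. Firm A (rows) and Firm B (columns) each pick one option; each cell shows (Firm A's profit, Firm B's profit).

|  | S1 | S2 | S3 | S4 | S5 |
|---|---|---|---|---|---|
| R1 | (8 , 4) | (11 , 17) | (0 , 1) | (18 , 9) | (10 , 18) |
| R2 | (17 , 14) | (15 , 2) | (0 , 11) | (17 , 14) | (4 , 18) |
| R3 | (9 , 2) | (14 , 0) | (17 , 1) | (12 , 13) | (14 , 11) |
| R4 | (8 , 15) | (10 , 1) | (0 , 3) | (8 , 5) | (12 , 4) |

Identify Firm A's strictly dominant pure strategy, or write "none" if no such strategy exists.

R1 fails to dominate R2 at S1 (8<17).
R2 fails to dominate R1 at S3 (0=0).
R3 fails to dominate R1 at S4 (12<18).
R4 fails to dominate R1 at S1 (8=8).
No single strategy dominates all the others.

none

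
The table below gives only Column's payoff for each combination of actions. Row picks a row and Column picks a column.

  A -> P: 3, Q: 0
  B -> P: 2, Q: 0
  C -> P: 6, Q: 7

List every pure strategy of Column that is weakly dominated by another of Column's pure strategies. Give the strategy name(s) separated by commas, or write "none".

P: no other strategy beats it everywhere (Q at A (3>0)).
Q: no other strategy beats it everywhere (P at C (7>6)).

none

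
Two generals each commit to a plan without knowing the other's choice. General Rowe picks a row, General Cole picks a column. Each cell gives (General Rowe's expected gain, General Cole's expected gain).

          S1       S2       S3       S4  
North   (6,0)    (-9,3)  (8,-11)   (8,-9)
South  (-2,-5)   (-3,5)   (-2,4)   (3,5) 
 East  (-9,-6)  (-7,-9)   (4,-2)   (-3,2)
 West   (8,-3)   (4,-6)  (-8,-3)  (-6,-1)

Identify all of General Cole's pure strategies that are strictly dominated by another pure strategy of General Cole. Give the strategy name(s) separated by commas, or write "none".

S1 is not dominated — it holds its own against S2 at East (-6>-9); S3 at North (0>-11); S4 at North (0>-9).
S2 is not dominated — it holds its own against S1 at North (3>0); S3 at North (3>-11); S4 at North (3>-9).
S3 is strictly dominated by S4 (North: -9>-11, South: 5>4, East: 2>-2, West: -1>-3).
S4 is not dominated — it holds its own against S1 at South (5>-5); S2 at South (5=5); S3 at North (-9>-11).

S3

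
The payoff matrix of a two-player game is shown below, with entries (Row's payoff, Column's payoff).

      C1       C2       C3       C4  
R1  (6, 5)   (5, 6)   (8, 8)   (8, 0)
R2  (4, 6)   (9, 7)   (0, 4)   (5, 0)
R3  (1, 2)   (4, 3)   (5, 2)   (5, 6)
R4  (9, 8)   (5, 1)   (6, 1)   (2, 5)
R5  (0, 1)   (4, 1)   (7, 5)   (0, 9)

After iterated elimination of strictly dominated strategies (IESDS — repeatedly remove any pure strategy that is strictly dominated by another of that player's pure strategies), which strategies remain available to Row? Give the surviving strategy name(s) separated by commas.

Row's strategy R3 is strictly dominated by R1 (C1: 6>1, C2: 5>4, C3: 8>5, C4: 8>5) and is removed.
Row's strategy R5 is strictly dominated by R1 (C1: 6>0, C2: 5>4, C3: 8>7, C4: 8>0) and is removed.
For Column, C1 strictly dominates C4 on the remaining rows (R1: 5>0, R2: 6>0, R4: 8>5); eliminate C4.
Among the remaining strategies, none is strictly dominated by another pure strategy of the same player, so the elimination stops.
Surviving strategies — Row: {R1, R2, R4}; Column: {C1, C2, C3}.

R1, R2, R4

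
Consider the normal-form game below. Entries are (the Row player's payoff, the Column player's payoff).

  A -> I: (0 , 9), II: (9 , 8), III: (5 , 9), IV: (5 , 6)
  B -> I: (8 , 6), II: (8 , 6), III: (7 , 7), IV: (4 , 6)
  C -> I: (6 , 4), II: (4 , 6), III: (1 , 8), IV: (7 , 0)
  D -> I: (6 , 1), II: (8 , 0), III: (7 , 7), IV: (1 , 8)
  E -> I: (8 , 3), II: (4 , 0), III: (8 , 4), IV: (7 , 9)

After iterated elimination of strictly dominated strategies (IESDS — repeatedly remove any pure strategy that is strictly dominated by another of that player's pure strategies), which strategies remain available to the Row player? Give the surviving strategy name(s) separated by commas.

The Column player's strategy II is strictly dominated by III (A: 9>8, B: 7>6, C: 8>6, D: 7>0, E: 4>0) and is removed.
Row A is eliminated: E beats it against every remaining column (I: 8>0, III: 8>5, IV: 7>5).
Row D is eliminated: E beats it against every remaining column (I: 8>6, III: 8>7, IV: 7>1).
Column I is eliminated: III beats it against every remaining row (B: 7>6, C: 8>4, E: 4>3).
For the Row player, E strictly dominates B on the remaining columns (III: 8>7, IV: 7>4); eliminate B.
Among the remaining strategies, none is strictly dominated by another pure strategy of the same player, so the elimination stops.
Surviving strategies — the Row player: {C, E}; the Column player: {III, IV}.

C, E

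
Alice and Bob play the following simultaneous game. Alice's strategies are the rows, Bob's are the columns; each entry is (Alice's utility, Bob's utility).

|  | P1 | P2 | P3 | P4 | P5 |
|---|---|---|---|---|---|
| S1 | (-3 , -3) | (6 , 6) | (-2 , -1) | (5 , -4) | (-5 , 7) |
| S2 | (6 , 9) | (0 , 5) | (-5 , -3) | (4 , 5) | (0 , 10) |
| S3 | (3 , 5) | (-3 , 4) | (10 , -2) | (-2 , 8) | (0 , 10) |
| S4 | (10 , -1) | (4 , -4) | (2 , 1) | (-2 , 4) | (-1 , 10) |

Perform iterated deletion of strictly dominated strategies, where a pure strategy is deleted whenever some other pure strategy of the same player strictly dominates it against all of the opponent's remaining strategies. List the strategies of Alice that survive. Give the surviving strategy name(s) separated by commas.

S2, S3

Column P1 is eliminated: P5 beats it against every remaining row (S1: 7>-3, S2: 10>9, S3: 10>5, S4: 10>-1).
Column P2 is eliminated: P5 beats it against every remaining row (S1: 7>6, S2: 10>5, S3: 10>4, S4: 10>-4).
Bob's strategy P3 is strictly dominated by P5 (S1: 7>-1, S2: 10>-3, S3: 10>-2, S4: 10>1) and is removed.
Row S4 is eliminated: S2 beats it against every remaining column (P4: 4>-2, P5: 0>-1).
Column P4 is eliminated: P5 beats it against every remaining row (S1: 7>-4, S2: 10>5, S3: 10>8).
For Alice, S2 strictly dominates S1 on the remaining columns (P5: 0>-5); eliminate S1.
Among the remaining strategies, none is strictly dominated by another pure strategy of the same player, so the elimination stops.
Surviving strategies — Alice: {S2, S3}; Bob: {P5}.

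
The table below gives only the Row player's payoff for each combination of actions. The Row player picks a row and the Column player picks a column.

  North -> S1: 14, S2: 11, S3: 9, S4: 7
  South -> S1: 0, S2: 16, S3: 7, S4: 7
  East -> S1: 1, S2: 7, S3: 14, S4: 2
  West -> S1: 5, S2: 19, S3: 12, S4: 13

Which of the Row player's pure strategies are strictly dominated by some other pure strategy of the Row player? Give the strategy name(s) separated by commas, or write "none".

North: no other strategy beats it everywhere (South at S1 (14>0); East at S1 (14>1); West at S1 (14>5)).
South: dominated, since West does at least as well everywhere (S1: 5>0, S2: 19>16, S3: 12>7, S4: 13>7).
East: no other strategy beats it everywhere (North at S3 (14>9); South at S1 (1>0); West at S3 (14>12)).
West is not dominated — it holds its own against North at S2 (19>11); South at S1 (5>0); East at S1 (5>1).

South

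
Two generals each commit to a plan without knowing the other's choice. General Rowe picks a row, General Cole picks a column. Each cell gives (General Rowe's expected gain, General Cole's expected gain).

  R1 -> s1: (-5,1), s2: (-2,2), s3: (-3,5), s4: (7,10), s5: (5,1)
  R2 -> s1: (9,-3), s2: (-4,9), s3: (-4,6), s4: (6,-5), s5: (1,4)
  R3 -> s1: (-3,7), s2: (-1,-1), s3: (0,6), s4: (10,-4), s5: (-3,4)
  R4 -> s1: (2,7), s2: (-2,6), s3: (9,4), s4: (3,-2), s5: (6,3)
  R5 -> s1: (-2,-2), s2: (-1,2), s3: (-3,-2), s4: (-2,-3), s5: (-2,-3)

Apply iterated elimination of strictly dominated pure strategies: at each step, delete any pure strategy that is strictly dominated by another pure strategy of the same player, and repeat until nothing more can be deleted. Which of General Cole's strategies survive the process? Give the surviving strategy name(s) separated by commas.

General Cole's strategy s5 is strictly dominated by s3 (R1: 5>1, R2: 6>4, R3: 6>4, R4: 4>3, R5: -2>-3) and is removed.
Row R1 is eliminated: R3 beats it against every remaining column (s1: -3>-5, s2: -1>-2, s3: 0>-3, s4: 10>7).
For General Cole, s1 strictly dominates s4 on the remaining rows (R2: -3>-5, R3: 7>-4, R4: 7>-2, R5: -2>-3); eliminate s4.
Among the remaining strategies, none is strictly dominated by another pure strategy of the same player, so the elimination stops.
Surviving strategies — General Rowe: {R2, R3, R4, R5}; General Cole: {s1, s2, s3}.

s1, s2, s3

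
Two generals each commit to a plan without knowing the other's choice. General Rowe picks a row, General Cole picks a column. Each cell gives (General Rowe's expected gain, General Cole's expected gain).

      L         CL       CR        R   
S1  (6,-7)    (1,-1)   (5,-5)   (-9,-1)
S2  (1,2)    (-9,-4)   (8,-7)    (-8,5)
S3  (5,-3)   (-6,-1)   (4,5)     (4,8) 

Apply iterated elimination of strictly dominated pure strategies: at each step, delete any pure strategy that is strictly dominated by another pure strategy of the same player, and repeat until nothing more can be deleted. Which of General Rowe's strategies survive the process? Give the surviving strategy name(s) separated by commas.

S1, S3

General Cole's strategy L is strictly dominated by R (S1: -1>-7, S2: 5>2, S3: 8>-3) and is removed.
Column CR is eliminated: R beats it against every remaining row (S1: -1>-5, S2: 5>-7, S3: 8>5).
Row S2 is eliminated: S3 beats it against every remaining column (CL: -6>-9, R: 4>-8).
Among the remaining strategies, none is strictly dominated by another pure strategy of the same player, so the elimination stops.
Surviving strategies — General Rowe: {S1, S3}; General Cole: {CL, R}.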